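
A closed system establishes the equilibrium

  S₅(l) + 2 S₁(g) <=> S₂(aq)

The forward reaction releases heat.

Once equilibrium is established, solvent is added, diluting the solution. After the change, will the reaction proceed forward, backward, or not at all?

Dilution lowers every aqueous concentration by the same factor. Δn_aq = 1 − 0 = +1, so the system shifts toward the side with more dissolved moles — to the right.

right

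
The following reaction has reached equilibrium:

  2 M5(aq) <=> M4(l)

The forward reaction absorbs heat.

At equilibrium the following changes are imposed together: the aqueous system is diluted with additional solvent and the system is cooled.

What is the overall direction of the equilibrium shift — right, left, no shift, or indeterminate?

left

Dilution lowers every aqueous concentration by the same factor. Δn_aq = 0 − 2 = -2, so the system shifts toward the side with more dissolved moles — to the left.
The forward reaction is endothermic. Lowering T favours the exothermic direction — shift to the left.
All effects act in the same direction — net shift to the left.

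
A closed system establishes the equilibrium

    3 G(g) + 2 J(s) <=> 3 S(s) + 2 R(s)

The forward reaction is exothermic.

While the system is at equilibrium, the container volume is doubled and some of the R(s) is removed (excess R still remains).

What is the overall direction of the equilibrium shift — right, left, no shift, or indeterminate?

left

Gas moles: reactants 3, products 0 (Δn_gas = -3). Expansion shifts the system toward the side with more moles of gas — to the left.
R is a pure solid; its activity is 1 regardless of amount, so Q is unaffected — no shift from this change.
Only the nonzero effect(s) matter; the net shift is to the left.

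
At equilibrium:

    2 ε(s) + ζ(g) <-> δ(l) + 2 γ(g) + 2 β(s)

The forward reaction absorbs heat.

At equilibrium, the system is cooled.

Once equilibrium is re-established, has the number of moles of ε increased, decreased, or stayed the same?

The forward reaction is endothermic. Lowering T favours the exothermic direction — shift to the left.
The net shift is to the left. ε is a reactant, so its amount increases.

increases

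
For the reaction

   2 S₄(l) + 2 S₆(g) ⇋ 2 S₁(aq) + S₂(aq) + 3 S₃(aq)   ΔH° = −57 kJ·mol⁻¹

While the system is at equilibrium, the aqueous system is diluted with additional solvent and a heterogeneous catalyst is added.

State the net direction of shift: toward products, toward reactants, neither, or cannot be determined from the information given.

right

Dilution lowers every aqueous concentration by the same factor. Δn_aq = 6 − 0 = +6, so the system shifts toward the side with more dissolved moles — to the right.
A catalyst speeds both forward and reverse rates equally; it changes neither Q nor K — no shift from this change.
Only the nonzero effect(s) matter; the net shift is to the right.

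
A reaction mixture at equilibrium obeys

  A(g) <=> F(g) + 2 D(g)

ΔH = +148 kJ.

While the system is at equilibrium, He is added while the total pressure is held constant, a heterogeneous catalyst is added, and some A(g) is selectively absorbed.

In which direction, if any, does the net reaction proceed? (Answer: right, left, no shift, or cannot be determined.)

cannot be determined

Adding inert gas at constant total pressure expands the volume and lowers every reacting partial pressure. With Δn_gas = 3 − 1 = +2, Q moves away from K toward the side with fewer gas moles, so the system shifts toward the side with more gas moles — to the right.
A catalyst speeds both forward and reverse rates equally; it changes neither Q nor K — no shift from this change.
Removing A (g), a reactant, drives the reaction to the left.
The individual effects push in opposite directions; without quantitative information the net direction cannot be determined.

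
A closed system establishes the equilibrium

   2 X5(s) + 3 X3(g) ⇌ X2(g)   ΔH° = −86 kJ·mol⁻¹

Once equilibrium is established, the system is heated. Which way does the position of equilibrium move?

left

The forward reaction is exothermic. Raising T favours the endothermic direction — shift to the left.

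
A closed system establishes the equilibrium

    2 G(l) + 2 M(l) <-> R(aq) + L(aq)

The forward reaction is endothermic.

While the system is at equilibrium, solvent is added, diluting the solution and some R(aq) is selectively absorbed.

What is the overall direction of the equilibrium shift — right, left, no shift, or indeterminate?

Dilution lowers every aqueous concentration by the same factor. Δn_aq = 2 − 0 = +2, so the system shifts toward the side with more dissolved moles — to the right.
Removing R (aq), a product, drives the reaction to the right.
All effects act in the same direction — net shift to the right.

right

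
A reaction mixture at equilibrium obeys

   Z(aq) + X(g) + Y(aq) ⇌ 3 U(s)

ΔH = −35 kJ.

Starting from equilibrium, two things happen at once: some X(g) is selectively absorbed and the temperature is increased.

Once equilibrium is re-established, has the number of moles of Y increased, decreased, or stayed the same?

Removing X (g), a reactant, drives the reaction to the left.
The forward reaction is exothermic. Raising T favours the endothermic direction — shift to the left.
The net shift is to the left. Y is a reactant, so its amount increases.

increases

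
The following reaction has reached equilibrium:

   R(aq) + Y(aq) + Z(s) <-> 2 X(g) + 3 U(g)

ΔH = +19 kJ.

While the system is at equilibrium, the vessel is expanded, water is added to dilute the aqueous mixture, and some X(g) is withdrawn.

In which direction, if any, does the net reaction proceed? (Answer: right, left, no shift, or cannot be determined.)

Gas moles: reactants 0, products 5 (Δn_gas = +5). Expansion shifts the system toward the side with more moles of gas — to the right.
Dilution lowers every aqueous concentration by the same factor. Δn_aq = 0 − 2 = -2, so the system shifts toward the side with more dissolved moles — to the left.
Removing X (g), a product, drives the reaction to the right.
The individual effects push in opposite directions; without quantitative information the net direction cannot be determined.

cannot be determined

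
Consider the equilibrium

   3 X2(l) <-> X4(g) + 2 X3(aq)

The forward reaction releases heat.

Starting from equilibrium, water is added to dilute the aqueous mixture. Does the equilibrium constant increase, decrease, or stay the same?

unchanged

The equilibrium constant depends only on temperature. This perturbation may move the position of equilibrium, but since T is unchanged, K itself is unchanged.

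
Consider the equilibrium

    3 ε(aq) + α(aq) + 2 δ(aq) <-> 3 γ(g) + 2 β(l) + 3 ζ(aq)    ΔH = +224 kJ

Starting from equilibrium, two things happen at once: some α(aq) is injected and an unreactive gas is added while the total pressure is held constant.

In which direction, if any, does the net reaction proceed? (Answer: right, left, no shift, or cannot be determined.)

right

Adding α (aq), a reactant, drives the reaction to the right.
Adding inert gas at constant total pressure expands the volume and lowers every reacting partial pressure. With Δn_gas = 3 − 0 = +3, Q moves away from K toward the side with fewer gas moles, so the system shifts toward the side with more gas moles — to the right.
All effects act in the same direction — net shift to the right.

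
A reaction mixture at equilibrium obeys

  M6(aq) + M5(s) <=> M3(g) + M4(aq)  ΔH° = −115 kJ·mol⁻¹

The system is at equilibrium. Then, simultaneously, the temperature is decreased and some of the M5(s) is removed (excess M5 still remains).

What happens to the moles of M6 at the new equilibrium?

The forward reaction is exothermic. Lowering T favours the exothermic direction — shift to the right.
M5 is a pure solid; its activity is 1 regardless of amount, so Q is unaffected — no shift from this change.
The net shift is to the right. M6 is a reactant, so its amount decreases.

decreases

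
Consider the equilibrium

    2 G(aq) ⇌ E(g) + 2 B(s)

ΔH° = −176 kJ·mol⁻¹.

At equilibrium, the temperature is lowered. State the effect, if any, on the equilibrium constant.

K depends on temperature via the van 't Hoff relation. The forward reaction is exothermic, so lowering T increases K.

increases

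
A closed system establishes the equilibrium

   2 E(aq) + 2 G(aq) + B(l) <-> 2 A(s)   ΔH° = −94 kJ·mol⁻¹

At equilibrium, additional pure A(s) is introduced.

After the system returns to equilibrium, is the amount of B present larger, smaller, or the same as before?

unchanged

A is a pure solid; its activity is 1 regardless of amount, so Q is unaffected — no shift from this change.
No net shift occurs, so the amount of B is unchanged.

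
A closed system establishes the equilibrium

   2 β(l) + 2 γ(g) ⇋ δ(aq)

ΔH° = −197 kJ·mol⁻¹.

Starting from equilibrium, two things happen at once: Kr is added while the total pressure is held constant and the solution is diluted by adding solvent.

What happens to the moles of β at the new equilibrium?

Adding inert gas at constant total pressure expands the volume and lowers every reacting partial pressure. With Δn_gas = 0 − 2 = -2, Q moves away from K toward the side with fewer gas moles, so the system shifts toward the side with more gas moles — to the left.
Dilution lowers every aqueous concentration by the same factor. Δn_aq = 1 − 0 = +1, so the system shifts toward the side with more dissolved moles — to the right.
The two effects oppose each other, so the net shift — and hence the change in β — cannot be determined from the given information.

cannot be determined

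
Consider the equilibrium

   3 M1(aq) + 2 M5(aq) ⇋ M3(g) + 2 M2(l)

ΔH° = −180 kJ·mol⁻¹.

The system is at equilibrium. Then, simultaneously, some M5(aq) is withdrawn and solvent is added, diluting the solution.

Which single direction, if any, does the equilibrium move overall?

Removing M5 (aq), a reactant, drives the reaction to the left.
Dilution lowers every aqueous concentration by the same factor. Δn_aq = 0 − 5 = -5, so the system shifts toward the side with more dissolved moles — to the left.
All effects act in the same direction — net shift to the left.

left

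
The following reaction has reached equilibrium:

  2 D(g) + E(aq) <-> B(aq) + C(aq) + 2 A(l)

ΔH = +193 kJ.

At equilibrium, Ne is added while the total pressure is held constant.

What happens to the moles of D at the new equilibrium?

increases

Adding inert gas at constant total pressure expands the volume and lowers every reacting partial pressure. With Δn_gas = 0 − 2 = -2, Q moves away from K toward the side with fewer gas moles, so the system shifts toward the side with more gas moles — to the left.
The net shift is to the left. D is a reactant, so its amount increases.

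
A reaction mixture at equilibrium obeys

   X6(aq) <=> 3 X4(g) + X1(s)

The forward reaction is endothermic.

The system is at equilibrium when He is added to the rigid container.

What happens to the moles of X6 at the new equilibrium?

At constant volume, adding an inert gas leaves every reacting species' partial pressure unchanged, so Q is unchanged — no shift from this change.
No net shift occurs, so the amount of X6 is unchanged.

unchanged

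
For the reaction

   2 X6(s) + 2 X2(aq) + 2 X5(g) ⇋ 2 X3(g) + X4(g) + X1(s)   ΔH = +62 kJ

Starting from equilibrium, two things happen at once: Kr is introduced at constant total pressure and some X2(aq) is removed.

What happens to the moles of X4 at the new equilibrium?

cannot be determined

Adding inert gas at constant total pressure expands the volume and lowers every reacting partial pressure. With Δn_gas = 3 − 2 = +1, Q moves away from K toward the side with fewer gas moles, so the system shifts toward the side with more gas moles — to the right.
Removing X2 (aq), a reactant, drives the reaction to the left.
The two effects oppose each other, so the net shift — and hence the change in X4 — cannot be determined from the given information.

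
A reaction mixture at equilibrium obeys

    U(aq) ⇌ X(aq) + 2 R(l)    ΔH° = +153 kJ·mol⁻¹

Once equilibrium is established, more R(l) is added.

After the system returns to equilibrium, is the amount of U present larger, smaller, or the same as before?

unchanged

R is a pure liquid; its activity is 1 regardless of amount, so Q is unaffected — no shift from this change.
No net shift occurs, so the amount of U is unchanged.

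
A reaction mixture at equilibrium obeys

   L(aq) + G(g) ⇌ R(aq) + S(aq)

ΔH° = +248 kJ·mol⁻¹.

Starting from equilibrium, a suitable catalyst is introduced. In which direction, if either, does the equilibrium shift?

no shift

A catalyst speeds both forward and reverse rates equally; it changes neither Q nor K — no shift from this change.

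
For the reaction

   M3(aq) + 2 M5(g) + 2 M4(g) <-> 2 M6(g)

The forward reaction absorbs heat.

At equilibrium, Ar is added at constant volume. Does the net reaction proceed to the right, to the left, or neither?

no shift

At constant volume, adding an inert gas leaves every reacting species' partial pressure unchanged, so Q is unchanged — no shift from this change.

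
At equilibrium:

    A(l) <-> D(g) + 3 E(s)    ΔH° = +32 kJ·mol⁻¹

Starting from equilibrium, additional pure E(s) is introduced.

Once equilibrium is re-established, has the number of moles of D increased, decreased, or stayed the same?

unchanged

E is a pure solid; its activity is 1 regardless of amount, so Q is unaffected — no shift from this change.
No net shift occurs, so the amount of D is unchanged.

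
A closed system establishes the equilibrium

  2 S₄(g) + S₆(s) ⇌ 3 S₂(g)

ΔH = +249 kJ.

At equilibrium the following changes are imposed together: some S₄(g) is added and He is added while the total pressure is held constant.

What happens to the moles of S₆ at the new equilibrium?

decreases

Adding S₄ (g), a reactant, drives the reaction to the right.
Adding inert gas at constant total pressure expands the volume and lowers every reacting partial pressure. With Δn_gas = 3 − 2 = +1, Q moves away from K toward the side with fewer gas moles, so the system shifts toward the side with more gas moles — to the right.
The net shift is to the right. S₆ is a reactant, so its amount decreases.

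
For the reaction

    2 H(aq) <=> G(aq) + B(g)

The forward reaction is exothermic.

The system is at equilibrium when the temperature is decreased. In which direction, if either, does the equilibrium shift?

right

The forward reaction is exothermic. Lowering T favours the exothermic direction — shift to the right.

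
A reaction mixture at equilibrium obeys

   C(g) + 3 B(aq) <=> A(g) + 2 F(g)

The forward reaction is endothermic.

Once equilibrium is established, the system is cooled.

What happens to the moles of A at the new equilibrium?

The forward reaction is endothermic. Lowering T favours the exothermic direction — shift to the left.
The net shift is to the left. A is a product, so its amount decreases.

decreases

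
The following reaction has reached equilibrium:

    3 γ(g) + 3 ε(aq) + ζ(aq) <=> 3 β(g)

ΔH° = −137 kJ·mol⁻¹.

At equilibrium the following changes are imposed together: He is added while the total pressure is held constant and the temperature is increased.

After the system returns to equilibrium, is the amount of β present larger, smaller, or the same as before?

decreases

Adding inert gas at constant total pressure expands the volume, scaling every reacting partial pressure by the same factor. Δn_gas = 3 − 3 = 0, so Q is unchanged — no shift.
The forward reaction is exothermic. Raising T favours the endothermic direction — shift to the left.
The net shift is to the left. β is a product, so its amount decreases.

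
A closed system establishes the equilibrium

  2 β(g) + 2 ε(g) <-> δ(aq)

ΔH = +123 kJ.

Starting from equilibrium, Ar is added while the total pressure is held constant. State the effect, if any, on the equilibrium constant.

The equilibrium constant depends only on temperature. This perturbation may move the position of equilibrium, but since T is unchanged, K itself is unchanged.

unchanged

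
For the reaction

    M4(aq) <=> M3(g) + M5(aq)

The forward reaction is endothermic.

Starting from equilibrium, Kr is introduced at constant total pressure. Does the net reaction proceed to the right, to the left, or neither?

right

Adding inert gas at constant total pressure expands the volume and lowers every reacting partial pressure. With Δn_gas = 1 − 0 = +1, Q moves away from K toward the side with fewer gas moles, so the system shifts toward the side with more gas moles — to the right.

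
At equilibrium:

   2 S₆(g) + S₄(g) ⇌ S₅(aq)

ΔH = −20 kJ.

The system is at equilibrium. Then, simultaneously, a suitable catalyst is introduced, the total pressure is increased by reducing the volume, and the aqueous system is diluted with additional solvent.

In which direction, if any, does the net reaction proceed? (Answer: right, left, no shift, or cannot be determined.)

right

A catalyst speeds both forward and reverse rates equally; it changes neither Q nor K — no shift from this change.
Gas moles: reactants 3, products 0 (Δn_gas = -3). Compression shifts the system toward the side with fewer moles of gas — to the right.
Dilution lowers every aqueous concentration by the same factor. Δn_aq = 1 − 0 = +1, so the system shifts toward the side with more dissolved moles — to the right.
Only the nonzero effect(s) matter; the net shift is to the right.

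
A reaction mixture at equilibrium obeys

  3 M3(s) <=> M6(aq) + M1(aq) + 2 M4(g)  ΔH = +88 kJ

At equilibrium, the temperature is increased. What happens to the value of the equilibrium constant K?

K depends on temperature via the van 't Hoff relation. The forward reaction is endothermic, so raising T increases K.

increases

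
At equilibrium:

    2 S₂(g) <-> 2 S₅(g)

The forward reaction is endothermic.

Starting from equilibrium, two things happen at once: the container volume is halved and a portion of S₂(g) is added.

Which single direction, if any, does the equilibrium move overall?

Gas moles: reactants 2, products 2. Δn_gas = 0, so a volume change leaves Q equal to K — no shift from this change.
Adding S₂ (g), a reactant, drives the reaction to the right.
Only the nonzero effect(s) matter; the net shift is to the right.

right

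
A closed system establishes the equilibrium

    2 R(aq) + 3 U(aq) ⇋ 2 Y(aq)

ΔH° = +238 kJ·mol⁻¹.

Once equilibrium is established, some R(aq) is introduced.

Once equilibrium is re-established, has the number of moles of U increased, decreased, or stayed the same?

Adding R (aq), a reactant, drives the reaction to the right.
The net shift is to the right. U is a reactant, so its amount decreases.

decreases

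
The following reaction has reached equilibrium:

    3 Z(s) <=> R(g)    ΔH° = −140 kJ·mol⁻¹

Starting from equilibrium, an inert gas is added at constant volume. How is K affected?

unchanged

The equilibrium constant depends only on temperature. This perturbation changes neither the position of equilibrium nor K.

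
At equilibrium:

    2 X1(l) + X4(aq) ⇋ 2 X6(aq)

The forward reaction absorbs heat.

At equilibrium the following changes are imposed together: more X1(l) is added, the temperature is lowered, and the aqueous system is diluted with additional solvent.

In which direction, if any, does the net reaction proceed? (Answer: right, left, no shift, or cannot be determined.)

cannot be determined

X1 is a pure liquid; its activity is 1 regardless of amount, so Q is unaffected — no shift from this change.
The forward reaction is endothermic. Lowering T favours the exothermic direction — shift to the left.
Dilution lowers every aqueous concentration by the same factor. Δn_aq = 2 − 1 = +1, so the system shifts toward the side with more dissolved moles — to the right.
The individual effects push in opposite directions; without quantitative information the net direction cannot be determined.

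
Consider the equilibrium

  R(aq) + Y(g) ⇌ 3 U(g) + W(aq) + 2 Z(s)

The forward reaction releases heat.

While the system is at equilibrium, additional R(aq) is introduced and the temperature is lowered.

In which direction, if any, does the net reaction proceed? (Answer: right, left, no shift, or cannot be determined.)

Adding R (aq), a reactant, drives the reaction to the right.
The forward reaction is exothermic. Lowering T favours the exothermic direction — shift to the right.
All effects act in the same direction — net shift to the right.

right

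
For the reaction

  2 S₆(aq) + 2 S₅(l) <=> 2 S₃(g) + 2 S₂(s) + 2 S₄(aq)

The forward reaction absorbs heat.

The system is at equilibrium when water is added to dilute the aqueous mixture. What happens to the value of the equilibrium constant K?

unchanged

The equilibrium constant depends only on temperature. This perturbation changes neither the position of equilibrium nor K.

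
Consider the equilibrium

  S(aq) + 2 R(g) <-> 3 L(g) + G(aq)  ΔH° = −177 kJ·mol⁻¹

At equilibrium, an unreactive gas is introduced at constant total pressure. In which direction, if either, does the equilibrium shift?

Adding inert gas at constant total pressure expands the volume and lowers every reacting partial pressure. With Δn_gas = 3 − 2 = +1, Q moves away from K toward the side with fewer gas moles, so the system shifts toward the side with more gas moles — to the right.

right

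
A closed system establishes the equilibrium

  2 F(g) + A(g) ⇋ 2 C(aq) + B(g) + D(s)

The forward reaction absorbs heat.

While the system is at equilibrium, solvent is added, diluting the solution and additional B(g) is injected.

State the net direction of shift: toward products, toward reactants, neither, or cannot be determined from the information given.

Dilution lowers every aqueous concentration by the same factor. Δn_aq = 2 − 0 = +2, so the system shifts toward the side with more dissolved moles — to the right.
Adding B (g), a product, drives the reaction to the left.
The individual effects push in opposite directions; without quantitative information the net direction cannot be determined.

cannot be determined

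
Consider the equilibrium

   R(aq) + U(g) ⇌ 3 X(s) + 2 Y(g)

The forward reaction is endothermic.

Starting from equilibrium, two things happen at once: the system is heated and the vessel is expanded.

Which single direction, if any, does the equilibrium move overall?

right

The forward reaction is endothermic. Raising T favours the endothermic direction — shift to the right.
Gas moles: reactants 1, products 2 (Δn_gas = +1). Expansion shifts the system toward the side with more moles of gas — to the right.
All effects act in the same direction — net shift to the right.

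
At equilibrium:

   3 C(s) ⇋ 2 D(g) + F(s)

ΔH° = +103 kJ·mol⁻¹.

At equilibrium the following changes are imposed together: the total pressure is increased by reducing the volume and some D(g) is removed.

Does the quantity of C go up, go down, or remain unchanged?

cannot be determined

Gas moles: reactants 0, products 2 (Δn_gas = +2). Compression shifts the system toward the side with fewer moles of gas — to the left.
Removing D (g), a product, drives the reaction to the right.
The two effects oppose each other, so the net shift — and hence the change in C — cannot be determined from the given information.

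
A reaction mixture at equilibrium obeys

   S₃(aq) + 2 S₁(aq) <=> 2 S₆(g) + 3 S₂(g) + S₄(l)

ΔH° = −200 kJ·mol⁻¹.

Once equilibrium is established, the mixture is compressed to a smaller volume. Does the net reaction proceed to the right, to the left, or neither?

left

Gas moles: reactants 0, products 5 (Δn_gas = +5). Compression shifts the system toward the side with fewer moles of gas — to the left.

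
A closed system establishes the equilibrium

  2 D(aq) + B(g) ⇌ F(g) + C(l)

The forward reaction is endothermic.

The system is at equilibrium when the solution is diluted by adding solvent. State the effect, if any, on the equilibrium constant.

unchanged

The equilibrium constant depends only on temperature. This perturbation may move the position of equilibrium, but since T is unchanged, K itself is unchanged.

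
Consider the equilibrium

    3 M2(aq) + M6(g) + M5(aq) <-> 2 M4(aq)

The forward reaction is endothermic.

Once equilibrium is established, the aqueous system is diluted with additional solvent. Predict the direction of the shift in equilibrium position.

Dilution lowers every aqueous concentration by the same factor. Δn_aq = 2 − 4 = -2, so the system shifts toward the side with more dissolved moles — to the left.

left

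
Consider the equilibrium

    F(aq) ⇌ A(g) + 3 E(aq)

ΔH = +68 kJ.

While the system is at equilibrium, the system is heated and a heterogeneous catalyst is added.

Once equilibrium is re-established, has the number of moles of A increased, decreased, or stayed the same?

The forward reaction is endothermic. Raising T favours the endothermic direction — shift to the right.
A catalyst speeds both forward and reverse rates equally; it changes neither Q nor K — no shift from this change.
The net shift is to the right. A is a product, so its amount increases.

increases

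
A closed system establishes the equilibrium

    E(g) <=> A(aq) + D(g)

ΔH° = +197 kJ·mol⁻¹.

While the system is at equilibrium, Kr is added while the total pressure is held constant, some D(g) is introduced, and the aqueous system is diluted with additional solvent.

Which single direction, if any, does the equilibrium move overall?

Adding inert gas at constant total pressure expands the volume, scaling every reacting partial pressure by the same factor. Δn_gas = 1 − 1 = 0, so Q is unchanged — no shift.
Adding D (g), a product, drives the reaction to the left.
Dilution lowers every aqueous concentration by the same factor. Δn_aq = 1 − 0 = +1, so the system shifts toward the side with more dissolved moles — to the right.
The individual effects push in opposite directions; without quantitative information the net direction cannot be determined.

cannot be determined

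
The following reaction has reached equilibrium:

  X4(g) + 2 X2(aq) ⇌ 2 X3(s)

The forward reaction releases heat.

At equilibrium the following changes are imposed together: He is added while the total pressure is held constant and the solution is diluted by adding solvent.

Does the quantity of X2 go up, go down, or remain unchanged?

Adding inert gas at constant total pressure expands the volume and lowers every reacting partial pressure. With Δn_gas = 0 − 1 = -1, Q moves away from K toward the side with fewer gas moles, so the system shifts toward the side with more gas moles — to the left.
Dilution lowers every aqueous concentration by the same factor. Δn_aq = 0 − 2 = -2, so the system shifts toward the side with more dissolved moles — to the left.
The net shift is to the left. X2 is a reactant, so its amount increases.

increases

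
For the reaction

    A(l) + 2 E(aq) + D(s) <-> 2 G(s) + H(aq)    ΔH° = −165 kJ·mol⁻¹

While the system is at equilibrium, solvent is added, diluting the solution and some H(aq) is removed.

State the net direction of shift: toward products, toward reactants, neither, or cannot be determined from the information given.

Dilution lowers every aqueous concentration by the same factor. Δn_aq = 1 − 2 = -1, so the system shifts toward the side with more dissolved moles — to the left.
Removing H (aq), a product, drives the reaction to the right.
The individual effects push in opposite directions; without quantitative information the net direction cannot be determined.

cannot be determined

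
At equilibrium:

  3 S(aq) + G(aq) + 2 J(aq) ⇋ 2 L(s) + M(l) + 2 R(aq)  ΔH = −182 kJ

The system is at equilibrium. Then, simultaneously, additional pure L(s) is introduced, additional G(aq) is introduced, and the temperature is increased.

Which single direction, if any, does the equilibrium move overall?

L is a pure solid; its activity is 1 regardless of amount, so Q is unaffected — no shift from this change.
Adding G (aq), a reactant, drives the reaction to the right.
The forward reaction is exothermic. Raising T favours the endothermic direction — shift to the left.
The individual effects push in opposite directions; without quantitative information the net direction cannot be determined.

cannot be determined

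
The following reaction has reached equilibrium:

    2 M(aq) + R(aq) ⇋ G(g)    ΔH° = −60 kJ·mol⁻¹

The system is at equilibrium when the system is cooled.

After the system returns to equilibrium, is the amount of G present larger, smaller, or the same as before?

increases

The forward reaction is exothermic. Lowering T favours the exothermic direction — shift to the right.
The net shift is to the right. G is a product, so its amount increases.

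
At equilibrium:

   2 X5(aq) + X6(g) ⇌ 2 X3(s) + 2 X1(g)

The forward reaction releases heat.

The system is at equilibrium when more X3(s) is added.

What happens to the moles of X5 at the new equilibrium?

unchanged

X3 is a pure solid; its activity is 1 regardless of amount, so Q is unaffected — no shift from this change.
No net shift occurs, so the amount of X5 is unchanged.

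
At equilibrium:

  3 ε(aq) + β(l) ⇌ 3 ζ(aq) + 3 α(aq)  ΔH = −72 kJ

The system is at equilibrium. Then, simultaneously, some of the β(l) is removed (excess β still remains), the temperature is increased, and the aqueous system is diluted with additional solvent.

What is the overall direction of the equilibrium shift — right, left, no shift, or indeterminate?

β is a pure liquid; its activity is 1 regardless of amount, so Q is unaffected — no shift from this change.
The forward reaction is exothermic. Raising T favours the endothermic direction — shift to the left.
Dilution lowers every aqueous concentration by the same factor. Δn_aq = 6 − 3 = +3, so the system shifts toward the side with more dissolved moles — to the right.
The individual effects push in opposite directions; without quantitative information the net direction cannot be determined.

cannot be determined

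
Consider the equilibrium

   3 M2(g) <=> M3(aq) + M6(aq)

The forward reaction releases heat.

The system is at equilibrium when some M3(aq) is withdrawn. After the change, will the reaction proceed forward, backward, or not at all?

right

Removing M3 (aq), a product, drives the reaction to the right.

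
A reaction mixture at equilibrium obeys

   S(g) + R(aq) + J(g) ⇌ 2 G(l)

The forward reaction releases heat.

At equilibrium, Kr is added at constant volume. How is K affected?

unchanged

The equilibrium constant depends only on temperature. This perturbation changes neither the position of equilibrium nor K.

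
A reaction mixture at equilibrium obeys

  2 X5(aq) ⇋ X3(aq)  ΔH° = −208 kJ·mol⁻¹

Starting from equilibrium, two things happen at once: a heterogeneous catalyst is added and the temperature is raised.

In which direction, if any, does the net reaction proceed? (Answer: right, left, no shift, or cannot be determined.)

left

A catalyst speeds both forward and reverse rates equally; it changes neither Q nor K — no shift from this change.
The forward reaction is exothermic. Raising T favours the endothermic direction — shift to the left.
Only the nonzero effect(s) matter; the net shift is to the left.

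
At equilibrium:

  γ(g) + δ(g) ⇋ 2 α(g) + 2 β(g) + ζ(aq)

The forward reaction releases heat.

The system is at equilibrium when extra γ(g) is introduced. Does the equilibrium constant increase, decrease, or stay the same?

The equilibrium constant depends only on temperature. This perturbation may move the position of equilibrium, but since T is unchanged, K itself is unchanged.

unchanged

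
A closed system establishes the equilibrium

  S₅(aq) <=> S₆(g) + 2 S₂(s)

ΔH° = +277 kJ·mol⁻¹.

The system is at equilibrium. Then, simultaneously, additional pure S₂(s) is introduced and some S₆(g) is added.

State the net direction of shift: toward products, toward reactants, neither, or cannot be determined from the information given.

left

S₂ is a pure solid; its activity is 1 regardless of amount, so Q is unaffected — no shift from this change.
Adding S₆ (g), a product, drives the reaction to the left.
Only the nonzero effect(s) matter; the net shift is to the left.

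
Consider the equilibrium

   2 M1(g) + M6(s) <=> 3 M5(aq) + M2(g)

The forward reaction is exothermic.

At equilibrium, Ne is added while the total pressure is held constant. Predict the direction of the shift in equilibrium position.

left

Adding inert gas at constant total pressure expands the volume and lowers every reacting partial pressure. With Δn_gas = 1 − 2 = -1, Q moves away from K toward the side with fewer gas moles, so the system shifts toward the side with more gas moles — to the left.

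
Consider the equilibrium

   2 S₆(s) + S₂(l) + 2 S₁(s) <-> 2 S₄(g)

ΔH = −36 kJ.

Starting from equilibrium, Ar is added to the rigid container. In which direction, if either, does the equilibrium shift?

At constant volume, adding an inert gas leaves every reacting species' partial pressure unchanged, so Q is unchanged — no shift from this change.

no shift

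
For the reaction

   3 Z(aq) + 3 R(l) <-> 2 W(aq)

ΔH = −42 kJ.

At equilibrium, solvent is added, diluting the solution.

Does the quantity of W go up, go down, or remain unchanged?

decreases

Dilution lowers every aqueous concentration by the same factor. Δn_aq = 2 − 3 = -1, so the system shifts toward the side with more dissolved moles — to the left.
The net shift is to the left. W is a product, so its amount decreases.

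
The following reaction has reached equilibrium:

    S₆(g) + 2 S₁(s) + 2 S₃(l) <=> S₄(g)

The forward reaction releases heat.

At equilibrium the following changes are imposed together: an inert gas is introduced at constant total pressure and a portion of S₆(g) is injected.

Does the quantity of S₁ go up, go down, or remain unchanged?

Adding inert gas at constant total pressure expands the volume, scaling every reacting partial pressure by the same factor. Δn_gas = 1 − 1 = 0, so Q is unchanged — no shift.
Adding S₆ (g), a reactant, drives the reaction to the right.
The net shift is to the right. S₁ is a reactant, so its amount decreases.

decreases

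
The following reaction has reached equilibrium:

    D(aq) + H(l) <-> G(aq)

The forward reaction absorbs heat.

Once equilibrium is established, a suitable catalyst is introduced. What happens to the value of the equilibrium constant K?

The equilibrium constant depends only on temperature. This perturbation changes neither the position of equilibrium nor K.

unchanged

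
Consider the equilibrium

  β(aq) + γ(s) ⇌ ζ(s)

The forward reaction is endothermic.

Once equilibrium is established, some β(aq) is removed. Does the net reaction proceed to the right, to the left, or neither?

left

Removing β (aq), a reactant, drives the reaction to the left.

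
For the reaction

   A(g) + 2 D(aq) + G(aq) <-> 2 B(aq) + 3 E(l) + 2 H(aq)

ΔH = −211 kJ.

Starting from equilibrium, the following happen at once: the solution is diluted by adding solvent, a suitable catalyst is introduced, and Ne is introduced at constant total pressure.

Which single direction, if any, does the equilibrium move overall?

Dilution lowers every aqueous concentration by the same factor. Δn_aq = 4 − 3 = +1, so the system shifts toward the side with more dissolved moles — to the right.
A catalyst speeds both forward and reverse rates equally; it changes neither Q nor K — no shift from this change.
Adding inert gas at constant total pressure expands the volume and lowers every reacting partial pressure. With Δn_gas = 0 − 1 = -1, Q moves away from K toward the side with fewer gas moles, so the system shifts toward the side with more gas moles — to the left.
The individual effects push in opposite directions; without quantitative information the net direction cannot be determined.

cannot be determined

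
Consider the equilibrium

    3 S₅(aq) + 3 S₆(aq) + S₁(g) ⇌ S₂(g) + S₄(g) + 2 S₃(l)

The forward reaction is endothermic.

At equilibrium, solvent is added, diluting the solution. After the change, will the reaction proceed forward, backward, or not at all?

Dilution lowers every aqueous concentration by the same factor. Δn_aq = 0 − 6 = -6, so the system shifts toward the side with more dissolved moles — to the left.

left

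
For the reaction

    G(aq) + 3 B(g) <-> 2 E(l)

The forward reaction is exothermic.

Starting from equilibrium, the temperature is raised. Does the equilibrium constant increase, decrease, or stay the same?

decreases

K depends on temperature via the van 't Hoff relation. The forward reaction is exothermic, so raising T decreases K.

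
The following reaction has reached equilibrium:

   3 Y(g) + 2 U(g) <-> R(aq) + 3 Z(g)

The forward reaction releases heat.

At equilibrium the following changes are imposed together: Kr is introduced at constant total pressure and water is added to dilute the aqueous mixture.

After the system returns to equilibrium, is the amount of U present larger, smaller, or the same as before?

Adding inert gas at constant total pressure expands the volume and lowers every reacting partial pressure. With Δn_gas = 3 − 5 = -2, Q moves away from K toward the side with fewer gas moles, so the system shifts toward the side with more gas moles — to the left.
Dilution lowers every aqueous concentration by the same factor. Δn_aq = 1 − 0 = +1, so the system shifts toward the side with more dissolved moles — to the right.
The two effects oppose each other, so the net shift — and hence the change in U — cannot be determined from the given information.

cannot be determined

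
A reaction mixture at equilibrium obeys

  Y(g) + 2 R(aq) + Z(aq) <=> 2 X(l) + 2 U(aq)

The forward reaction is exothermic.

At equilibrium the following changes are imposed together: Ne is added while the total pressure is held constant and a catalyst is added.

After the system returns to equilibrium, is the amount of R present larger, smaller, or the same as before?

Adding inert gas at constant total pressure expands the volume and lowers every reacting partial pressure. With Δn_gas = 0 − 1 = -1, Q moves away from K toward the side with fewer gas moles, so the system shifts toward the side with more gas moles — to the left.
A catalyst speeds both forward and reverse rates equally; it changes neither Q nor K — no shift from this change.
The net shift is to the left. R is a reactant, so its amount increases.

increases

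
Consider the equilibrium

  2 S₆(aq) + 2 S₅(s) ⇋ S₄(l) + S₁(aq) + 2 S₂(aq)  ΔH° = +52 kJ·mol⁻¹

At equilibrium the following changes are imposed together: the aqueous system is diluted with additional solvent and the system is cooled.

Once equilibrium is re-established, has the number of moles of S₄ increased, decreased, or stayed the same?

Dilution lowers every aqueous concentration by the same factor. Δn_aq = 3 − 2 = +1, so the system shifts toward the side with more dissolved moles — to the right.
The forward reaction is endothermic. Lowering T favours the exothermic direction — shift to the left.
The two effects oppose each other, so the net shift — and hence the change in S₄ — cannot be determined from the given information.

cannot be determined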